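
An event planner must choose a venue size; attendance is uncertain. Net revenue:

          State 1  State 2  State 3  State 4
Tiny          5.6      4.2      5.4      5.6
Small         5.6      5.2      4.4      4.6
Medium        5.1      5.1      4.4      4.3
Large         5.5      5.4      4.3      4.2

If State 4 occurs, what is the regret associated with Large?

Best payoff under State 4 is 5.6.
Regret = 5.6 − 4.2 = 1.4.

1.4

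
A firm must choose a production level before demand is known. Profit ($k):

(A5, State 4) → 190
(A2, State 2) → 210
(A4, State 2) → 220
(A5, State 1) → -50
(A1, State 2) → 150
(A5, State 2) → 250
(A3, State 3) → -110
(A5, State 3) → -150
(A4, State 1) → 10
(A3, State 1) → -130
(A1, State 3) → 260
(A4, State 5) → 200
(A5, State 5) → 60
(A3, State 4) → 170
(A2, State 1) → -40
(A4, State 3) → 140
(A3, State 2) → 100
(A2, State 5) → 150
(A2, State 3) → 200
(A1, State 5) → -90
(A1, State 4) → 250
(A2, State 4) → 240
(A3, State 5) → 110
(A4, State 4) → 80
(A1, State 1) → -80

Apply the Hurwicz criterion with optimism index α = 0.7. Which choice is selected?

A1: 0.7·260 + 0.3·(-90) = 155
A2: 0.7·240 + 0.3·(-40) = 156
A3: 0.7·170 + 0.3·(-130) = 80
A4: 0.7·220 + 0.3·10 = 157
A5: 0.7·250 + 0.3·(-150) = 130
Highest Hurwicz score = 157 → A4.

A4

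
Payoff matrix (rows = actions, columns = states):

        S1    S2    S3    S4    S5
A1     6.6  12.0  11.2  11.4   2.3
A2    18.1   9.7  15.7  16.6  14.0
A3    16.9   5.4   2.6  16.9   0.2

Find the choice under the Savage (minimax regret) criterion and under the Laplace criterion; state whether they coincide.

minimax regret → A2; laplace → A2 (agree)

Column bests: S1=18.1, S2=12.0, S3=15.7, S4=16.9, S5=14.0.
A1 regrets: 11.5, 0.0, 4.5, 5.5, 11.7 → max 11.7
A2 regrets: 0.0, 2.3, 0.0, 0.3, 0.0 → max 2.3
A3 regrets: 1.2, 6.6, 13.1, 0.0, 13.8 → max 13.8
Smallest max regret = 2.3 → A2.
Row averages: A1=8.7, A2=14.82, A3=8.4
Highest average = 14.82 → A2.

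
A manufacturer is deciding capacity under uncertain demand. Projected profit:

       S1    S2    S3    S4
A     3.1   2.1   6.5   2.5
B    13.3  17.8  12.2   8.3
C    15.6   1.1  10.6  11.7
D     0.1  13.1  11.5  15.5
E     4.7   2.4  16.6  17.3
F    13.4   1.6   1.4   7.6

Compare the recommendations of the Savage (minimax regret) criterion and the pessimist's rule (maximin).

minimax regret → B; maximin → B (agree)

Column bests: S1=15.6, S2=17.8, S3=16.6, S4=17.3.
A regrets: 12.5, 15.7, 10.1, 14.8 → max 15.7
B regrets: 2.3, 0.0, 4.4, 9.0 → max 9.0
C regrets: 0.0, 16.7, 6.0, 5.6 → max 16.7
D regrets: 15.5, 4.7, 5.1, 1.8 → max 15.5
E regrets: 10.9, 15.4, 0.0, 0.0 → max 15.4
F regrets: 2.2, 16.2, 15.2, 9.7 → max 16.2
Smallest max regret = 9.0 → B.
Row minima: A=2.1, B=8.3, C=1.1, D=0.1, E=2.4, F=1.4
Best worst-case = 8.3 → B.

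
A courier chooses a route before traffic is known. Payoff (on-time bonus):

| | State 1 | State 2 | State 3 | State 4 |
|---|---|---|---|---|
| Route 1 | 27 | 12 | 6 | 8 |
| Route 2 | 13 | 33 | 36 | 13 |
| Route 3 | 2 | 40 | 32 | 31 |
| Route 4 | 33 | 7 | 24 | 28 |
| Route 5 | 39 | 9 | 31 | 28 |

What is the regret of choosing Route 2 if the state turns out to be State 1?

Best payoff under State 1 is 39.
Regret = 39 − 13 = 26.

26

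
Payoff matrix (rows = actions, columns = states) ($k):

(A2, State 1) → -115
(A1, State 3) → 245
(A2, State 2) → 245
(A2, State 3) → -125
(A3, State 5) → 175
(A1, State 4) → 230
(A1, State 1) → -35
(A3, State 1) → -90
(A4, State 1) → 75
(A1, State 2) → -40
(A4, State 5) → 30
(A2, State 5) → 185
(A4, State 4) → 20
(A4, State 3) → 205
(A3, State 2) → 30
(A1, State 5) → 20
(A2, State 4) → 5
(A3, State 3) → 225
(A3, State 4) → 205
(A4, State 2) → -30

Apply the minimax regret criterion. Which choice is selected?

Column bests: State 1=75, State 2=245, State 3=245, State 4=230, State 5=185.
A1 regrets: 110, 285, 0, 0, 165 → max 285
A2 regrets: 190, 0, 370, 225, 0 → max 370
A3 regrets: 165, 215, 20, 25, 10 → max 215
A4 regrets: 0, 275, 40, 210, 155 → max 275
Smallest max regret = 215 → A3.

A3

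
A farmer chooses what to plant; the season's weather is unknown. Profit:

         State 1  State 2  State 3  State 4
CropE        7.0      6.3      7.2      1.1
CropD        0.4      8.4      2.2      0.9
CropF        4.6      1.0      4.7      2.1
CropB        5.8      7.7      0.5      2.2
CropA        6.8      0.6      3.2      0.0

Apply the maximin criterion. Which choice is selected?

Row minima: CropE=1.1, CropD=0.4, CropF=1.0, CropB=0.5, CropA=0.0
Best worst-case = 1.1 → CropE.

CropE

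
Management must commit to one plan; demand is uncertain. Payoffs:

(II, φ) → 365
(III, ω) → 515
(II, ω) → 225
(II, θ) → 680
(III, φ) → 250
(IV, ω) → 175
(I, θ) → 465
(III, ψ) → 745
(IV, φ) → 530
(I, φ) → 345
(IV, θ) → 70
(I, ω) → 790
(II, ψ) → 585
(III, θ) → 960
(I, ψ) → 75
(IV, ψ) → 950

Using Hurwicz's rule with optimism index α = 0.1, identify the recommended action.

I: 0.1·790 + 0.9·75 = 146.5
II: 0.1·680 + 0.9·225 = 270.5
III: 0.1·960 + 0.9·250 = 321
IV: 0.1·950 + 0.9·70 = 158
Highest Hurwicz score = 321 → III.

III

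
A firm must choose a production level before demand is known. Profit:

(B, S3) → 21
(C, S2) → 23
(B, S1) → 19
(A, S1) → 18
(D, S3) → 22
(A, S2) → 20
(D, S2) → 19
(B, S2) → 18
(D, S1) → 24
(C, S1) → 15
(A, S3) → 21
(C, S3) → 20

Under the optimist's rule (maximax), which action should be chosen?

Row maxima: A=21, B=21, C=23, D=24
Best best-case = 24 → D.

D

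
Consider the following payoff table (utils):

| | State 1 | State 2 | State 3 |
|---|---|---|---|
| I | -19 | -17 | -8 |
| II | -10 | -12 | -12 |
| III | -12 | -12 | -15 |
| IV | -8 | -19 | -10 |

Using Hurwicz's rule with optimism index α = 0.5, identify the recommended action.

I: 0.5·(-8) + 0.5·(-19) = -13.5
II: 0.5·(-10) + 0.5·(-12) = -11
III: 0.5·(-12) + 0.5·(-15) = -13.5
IV: 0.5·(-8) + 0.5·(-19) = -13.5
Highest Hurwicz score = -11 → II.

II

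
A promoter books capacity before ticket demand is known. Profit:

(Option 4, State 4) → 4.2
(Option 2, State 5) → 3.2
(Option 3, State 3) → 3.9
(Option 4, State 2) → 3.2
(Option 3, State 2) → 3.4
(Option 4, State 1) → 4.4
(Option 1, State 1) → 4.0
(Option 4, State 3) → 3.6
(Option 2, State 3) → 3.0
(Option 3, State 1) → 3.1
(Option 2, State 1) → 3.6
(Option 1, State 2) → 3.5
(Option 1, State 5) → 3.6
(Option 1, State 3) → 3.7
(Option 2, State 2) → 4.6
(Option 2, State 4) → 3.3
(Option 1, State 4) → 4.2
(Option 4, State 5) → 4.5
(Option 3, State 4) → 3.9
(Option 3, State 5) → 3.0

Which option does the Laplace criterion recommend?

Row averages: Option 1=3.8, Option 2=3.54, Option 3=3.46, Option 4=3.98
Highest average = 3.98 → Option 4.

Option 4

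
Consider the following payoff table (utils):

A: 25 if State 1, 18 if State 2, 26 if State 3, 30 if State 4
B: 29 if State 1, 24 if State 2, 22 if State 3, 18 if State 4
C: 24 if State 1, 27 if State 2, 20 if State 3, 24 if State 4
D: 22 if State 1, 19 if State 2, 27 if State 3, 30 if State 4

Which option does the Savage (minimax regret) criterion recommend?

Column bests: State 1=29, State 2=27, State 3=27, State 4=30.
A regrets: 4, 9, 1, 0 → max 9
B regrets: 0, 3, 5, 12 → max 12
C regrets: 5, 0, 7, 6 → max 7
D regrets: 7, 8, 0, 0 → max 8
Smallest max regret = 7 → C.

C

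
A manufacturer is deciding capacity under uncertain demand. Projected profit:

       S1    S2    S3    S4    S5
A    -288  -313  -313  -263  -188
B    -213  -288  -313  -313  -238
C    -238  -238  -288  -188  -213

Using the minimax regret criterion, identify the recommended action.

Column bests: S1=-213, S2=-238, S3=-288, S4=-188, S5=-188.
A regrets: 75, 75, 25, 75, 0 → max 75
B regrets: 0, 50, 25, 125, 50 → max 125
C regrets: 25, 0, 0, 0, 25 → max 25
Smallest max regret = 25 → C.

C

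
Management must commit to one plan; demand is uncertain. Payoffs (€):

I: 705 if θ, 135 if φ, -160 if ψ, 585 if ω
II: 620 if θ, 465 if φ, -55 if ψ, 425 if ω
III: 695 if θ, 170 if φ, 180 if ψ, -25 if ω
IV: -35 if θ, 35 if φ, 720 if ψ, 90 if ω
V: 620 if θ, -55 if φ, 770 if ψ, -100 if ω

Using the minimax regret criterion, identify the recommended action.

III

Column bests: θ=705, φ=465, ψ=770, ω=585.
I regrets: 0, 330, 930, 0 → max 930
II regrets: 85, 0, 825, 160 → max 825
III regrets: 10, 295, 590, 610 → max 610
IV regrets: 740, 430, 50, 495 → max 740
V regrets: 85, 520, 0, 685 → max 685
Smallest max regret = 610 → III.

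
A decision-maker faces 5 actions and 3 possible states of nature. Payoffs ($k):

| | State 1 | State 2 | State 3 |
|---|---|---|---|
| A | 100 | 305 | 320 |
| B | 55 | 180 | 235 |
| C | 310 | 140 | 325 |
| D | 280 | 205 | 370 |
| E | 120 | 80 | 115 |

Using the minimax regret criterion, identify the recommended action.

D

Column bests: State 1=310, State 2=305, State 3=370.
A regrets: 210, 0, 50 → max 210
B regrets: 255, 125, 135 → max 255
C regrets: 0, 165, 45 → max 165
D regrets: 30, 100, 0 → max 100
E regrets: 190, 225, 255 → max 255
Smallest max regret = 100 → D.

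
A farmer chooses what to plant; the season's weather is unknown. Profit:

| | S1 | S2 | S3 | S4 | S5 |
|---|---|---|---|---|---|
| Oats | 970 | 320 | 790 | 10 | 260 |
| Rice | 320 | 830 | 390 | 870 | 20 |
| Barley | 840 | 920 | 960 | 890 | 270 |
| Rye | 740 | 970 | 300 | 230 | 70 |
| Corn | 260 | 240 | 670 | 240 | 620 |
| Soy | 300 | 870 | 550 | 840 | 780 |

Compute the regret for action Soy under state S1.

670

Best payoff under S1 is 970.
Regret = 970 − 300 = 670.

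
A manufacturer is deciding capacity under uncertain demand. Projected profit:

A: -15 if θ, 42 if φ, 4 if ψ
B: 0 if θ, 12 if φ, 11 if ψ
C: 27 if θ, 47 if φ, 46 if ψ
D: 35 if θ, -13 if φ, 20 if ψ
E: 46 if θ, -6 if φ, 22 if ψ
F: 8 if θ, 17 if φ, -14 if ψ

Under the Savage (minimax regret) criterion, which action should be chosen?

C

Column bests: θ=46, φ=47, ψ=46.
A regrets: 61, 5, 42 → max 61
B regrets: 46, 35, 35 → max 46
C regrets: 19, 0, 0 → max 19
D regrets: 11, 60, 26 → max 60
E regrets: 0, 53, 24 → max 53
F regrets: 38, 30, 60 → max 60
Smallest max regret = 19 → C.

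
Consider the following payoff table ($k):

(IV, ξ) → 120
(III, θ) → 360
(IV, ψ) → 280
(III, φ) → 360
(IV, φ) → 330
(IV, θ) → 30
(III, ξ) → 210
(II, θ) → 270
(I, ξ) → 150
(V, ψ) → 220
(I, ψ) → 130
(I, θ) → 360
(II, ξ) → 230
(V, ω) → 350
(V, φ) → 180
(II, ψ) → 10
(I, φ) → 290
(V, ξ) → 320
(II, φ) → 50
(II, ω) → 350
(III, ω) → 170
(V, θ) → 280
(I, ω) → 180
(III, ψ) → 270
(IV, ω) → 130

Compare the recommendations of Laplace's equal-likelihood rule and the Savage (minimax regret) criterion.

laplace → III; minimax regret → I (disagree)

Row averages: I=222, II=182, III=274, IV=178, V=270
Highest average = 274 → III.
Column bests: θ=360, φ=360, ψ=280, ω=350, ξ=320.
I regrets: 0, 70, 150, 170, 170 → max 170
II regrets: 90, 310, 270, 0, 90 → max 310
III regrets: 0, 0, 10, 180, 110 → max 180
IV regrets: 330, 30, 0, 220, 200 → max 330
V regrets: 80, 180, 60, 0, 0 → max 180
Smallest max regret = 170 → I.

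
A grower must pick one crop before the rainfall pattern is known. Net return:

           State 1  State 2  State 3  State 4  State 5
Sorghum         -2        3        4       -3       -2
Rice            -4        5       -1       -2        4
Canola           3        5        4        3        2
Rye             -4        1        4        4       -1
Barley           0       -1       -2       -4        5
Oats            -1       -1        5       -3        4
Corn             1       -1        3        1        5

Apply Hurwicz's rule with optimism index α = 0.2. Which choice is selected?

Sorghum: 0.2·4 + 0.8·(-3) = -1.6
Rice: 0.2·5 + 0.8·(-4) = -2.2
Canola: 0.2·5 + 0.8·2 = 2.6
Rye: 0.2·4 + 0.8·(-4) = -2.4
Barley: 0.2·5 + 0.8·(-4) = -2.2
Oats: 0.2·5 + 0.8·(-3) = -1.4
Corn: 0.2·5 + 0.8·(-1) = 0.2
Highest Hurwicz score = 2.6 → Canola.

Canola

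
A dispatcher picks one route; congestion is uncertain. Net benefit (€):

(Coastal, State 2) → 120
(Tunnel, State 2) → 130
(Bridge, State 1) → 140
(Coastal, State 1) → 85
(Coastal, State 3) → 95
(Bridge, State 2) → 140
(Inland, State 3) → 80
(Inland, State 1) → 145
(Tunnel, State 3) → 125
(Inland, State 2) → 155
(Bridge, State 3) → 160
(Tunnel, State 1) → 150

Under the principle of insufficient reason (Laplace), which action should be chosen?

Bridge

Row averages: Tunnel=135, Bridge=440/3, Coastal=100, Inland=380/3
Highest average = 440/3 → Bridge.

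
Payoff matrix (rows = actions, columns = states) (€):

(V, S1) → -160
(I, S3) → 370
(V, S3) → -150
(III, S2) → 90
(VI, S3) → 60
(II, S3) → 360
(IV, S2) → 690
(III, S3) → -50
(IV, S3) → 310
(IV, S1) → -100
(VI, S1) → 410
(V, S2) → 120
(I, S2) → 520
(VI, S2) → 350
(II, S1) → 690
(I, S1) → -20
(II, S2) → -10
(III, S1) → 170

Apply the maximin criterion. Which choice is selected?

Row minima: I=-20, II=-10, III=-50, IV=-100, V=-160, VI=60
Best worst-case = 60 → VI.

VI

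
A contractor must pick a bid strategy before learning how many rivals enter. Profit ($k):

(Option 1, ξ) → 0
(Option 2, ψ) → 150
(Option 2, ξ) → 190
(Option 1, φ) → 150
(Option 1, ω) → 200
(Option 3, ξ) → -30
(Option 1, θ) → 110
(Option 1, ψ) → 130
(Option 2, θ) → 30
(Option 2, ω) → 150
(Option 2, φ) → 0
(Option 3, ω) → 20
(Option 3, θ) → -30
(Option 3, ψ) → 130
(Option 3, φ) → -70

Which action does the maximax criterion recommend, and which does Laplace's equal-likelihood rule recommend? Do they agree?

Row maxima: Option 1=200, Option 2=190, Option 3=130
Best best-case = 200 → Option 1.
Row averages: Option 1=118, Option 2=104, Option 3=4
Highest average = 118 → Option 1.

maximax → Option 1; laplace → Option 1 (agree)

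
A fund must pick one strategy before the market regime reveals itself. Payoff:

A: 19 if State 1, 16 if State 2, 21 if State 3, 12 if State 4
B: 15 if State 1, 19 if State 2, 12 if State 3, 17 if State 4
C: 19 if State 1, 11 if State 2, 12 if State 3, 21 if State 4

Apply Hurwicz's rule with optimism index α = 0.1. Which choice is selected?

A

A: 0.1·21 + 0.9·12 = 12.9
B: 0.1·19 + 0.9·12 = 12.7
C: 0.1·21 + 0.9·11 = 12
Highest Hurwicz score = 12.9 → A.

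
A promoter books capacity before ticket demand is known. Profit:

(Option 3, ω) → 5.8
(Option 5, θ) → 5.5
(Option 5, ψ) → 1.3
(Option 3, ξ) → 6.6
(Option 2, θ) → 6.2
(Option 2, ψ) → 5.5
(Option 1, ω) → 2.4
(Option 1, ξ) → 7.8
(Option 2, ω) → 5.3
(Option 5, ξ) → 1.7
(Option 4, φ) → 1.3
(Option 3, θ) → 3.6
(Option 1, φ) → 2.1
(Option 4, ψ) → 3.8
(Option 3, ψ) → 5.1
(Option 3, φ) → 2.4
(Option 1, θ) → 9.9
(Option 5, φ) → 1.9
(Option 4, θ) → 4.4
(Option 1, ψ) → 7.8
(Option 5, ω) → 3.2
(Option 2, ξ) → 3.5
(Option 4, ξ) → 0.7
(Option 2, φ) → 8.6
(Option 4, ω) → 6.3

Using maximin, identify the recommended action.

Option 2

Row minima: Option 1=2.1, Option 2=3.5, Option 3=2.4, Option 4=0.7, Option 5=1.3
Best worst-case = 3.5 → Option 2.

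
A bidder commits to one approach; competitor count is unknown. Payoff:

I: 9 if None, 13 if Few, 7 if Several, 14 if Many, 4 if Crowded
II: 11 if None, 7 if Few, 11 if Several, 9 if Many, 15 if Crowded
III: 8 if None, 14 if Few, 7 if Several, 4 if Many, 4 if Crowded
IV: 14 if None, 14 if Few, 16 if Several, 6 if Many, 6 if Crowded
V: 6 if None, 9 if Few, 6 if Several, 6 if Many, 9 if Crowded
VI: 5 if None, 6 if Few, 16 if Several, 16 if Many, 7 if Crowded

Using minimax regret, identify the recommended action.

II

Column bests: None=14, Few=14, Several=16, Many=16, Crowded=15.
I regrets: 5, 1, 9, 2, 11 → max 11
II regrets: 3, 7, 5, 7, 0 → max 7
III regrets: 6, 0, 9, 12, 11 → max 12
IV regrets: 0, 0, 0, 10, 9 → max 10
V regrets: 8, 5, 10, 10, 6 → max 10
VI regrets: 9, 8, 0, 0, 8 → max 9
Smallest max regret = 7 → II.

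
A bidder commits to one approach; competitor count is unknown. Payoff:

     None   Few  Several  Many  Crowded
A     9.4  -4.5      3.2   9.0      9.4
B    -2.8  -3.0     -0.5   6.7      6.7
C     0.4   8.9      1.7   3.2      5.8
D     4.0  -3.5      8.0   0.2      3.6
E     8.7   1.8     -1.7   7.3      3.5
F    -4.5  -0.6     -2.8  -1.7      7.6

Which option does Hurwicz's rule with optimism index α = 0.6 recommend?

A: 0.6·9.4 + 0.4·(-4.5) = 3.84
B: 0.6·6.7 + 0.4·(-3.0) = 2.82
C: 0.6·8.9 + 0.4·0.4 = 5.5
D: 0.6·8.0 + 0.4·(-3.5) = 3.4
E: 0.6·8.7 + 0.4·(-1.7) = 4.54
F: 0.6·7.6 + 0.4·(-4.5) = 2.76
Highest Hurwicz score = 5.5 → C.

C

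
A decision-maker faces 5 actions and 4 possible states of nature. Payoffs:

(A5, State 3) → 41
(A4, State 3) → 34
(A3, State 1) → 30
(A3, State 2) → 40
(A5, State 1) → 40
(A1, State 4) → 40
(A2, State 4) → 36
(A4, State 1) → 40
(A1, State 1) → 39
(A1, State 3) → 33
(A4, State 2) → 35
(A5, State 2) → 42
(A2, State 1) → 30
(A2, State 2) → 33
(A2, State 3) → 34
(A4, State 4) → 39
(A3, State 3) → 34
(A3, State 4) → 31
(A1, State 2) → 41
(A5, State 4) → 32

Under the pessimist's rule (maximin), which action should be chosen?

Row minima: A1=33, A2=30, A3=30, A4=34, A5=32
Best worst-case = 34 → A4.

A4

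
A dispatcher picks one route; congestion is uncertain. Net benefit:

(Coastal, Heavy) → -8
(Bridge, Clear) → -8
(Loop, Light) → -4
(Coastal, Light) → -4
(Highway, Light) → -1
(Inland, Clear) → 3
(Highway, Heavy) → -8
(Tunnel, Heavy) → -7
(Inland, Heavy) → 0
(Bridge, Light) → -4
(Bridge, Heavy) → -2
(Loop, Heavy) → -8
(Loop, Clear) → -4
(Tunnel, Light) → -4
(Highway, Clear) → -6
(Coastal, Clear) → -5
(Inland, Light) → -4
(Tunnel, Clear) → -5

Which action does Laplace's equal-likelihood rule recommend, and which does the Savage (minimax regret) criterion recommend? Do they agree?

laplace → Inland; minimax regret → Inland (agree)

Row averages: Bridge=-14/3, Inland=-1/3, Loop=-16/3, Highway=-5, Tunnel=-16/3, Coastal=-17/3
Highest average = -1/3 → Inland.
Column bests: Clear=3, Light=-1, Heavy=0.
Bridge regrets: 11, 3, 2 → max 11
Inland regrets: 0, 3, 0 → max 3
Loop regrets: 7, 3, 8 → max 8
Highway regrets: 9, 0, 8 → max 9
Tunnel regrets: 8, 3, 7 → max 8
Coastal regrets: 8, 3, 8 → max 8
Smallest max regret = 3 → Inland.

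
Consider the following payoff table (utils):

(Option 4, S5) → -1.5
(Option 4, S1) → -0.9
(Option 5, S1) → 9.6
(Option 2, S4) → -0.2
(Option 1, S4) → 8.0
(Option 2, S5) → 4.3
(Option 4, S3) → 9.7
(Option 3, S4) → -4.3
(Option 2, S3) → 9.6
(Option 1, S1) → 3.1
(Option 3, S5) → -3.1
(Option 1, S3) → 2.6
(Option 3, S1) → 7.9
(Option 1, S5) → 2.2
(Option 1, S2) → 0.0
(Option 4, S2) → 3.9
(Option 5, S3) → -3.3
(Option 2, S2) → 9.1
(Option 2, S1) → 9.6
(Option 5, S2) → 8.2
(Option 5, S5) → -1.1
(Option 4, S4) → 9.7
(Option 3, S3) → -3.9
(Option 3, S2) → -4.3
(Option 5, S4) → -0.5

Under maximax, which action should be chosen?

Option 4

Row maxima: Option 1=8.0, Option 2=9.6, Option 3=7.9, Option 4=9.7, Option 5=9.6
Best best-case = 9.7 → Option 4.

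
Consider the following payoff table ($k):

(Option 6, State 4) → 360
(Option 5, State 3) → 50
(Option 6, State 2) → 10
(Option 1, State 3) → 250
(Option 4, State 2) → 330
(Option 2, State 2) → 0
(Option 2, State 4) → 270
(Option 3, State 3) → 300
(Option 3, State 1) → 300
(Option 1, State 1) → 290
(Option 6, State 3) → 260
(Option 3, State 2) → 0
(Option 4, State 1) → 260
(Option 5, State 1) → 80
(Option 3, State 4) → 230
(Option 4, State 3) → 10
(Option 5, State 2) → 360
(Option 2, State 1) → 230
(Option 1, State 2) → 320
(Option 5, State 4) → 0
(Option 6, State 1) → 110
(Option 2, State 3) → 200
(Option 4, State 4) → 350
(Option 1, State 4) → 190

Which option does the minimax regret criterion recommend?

Column bests: State 1=300, State 2=360, State 3=300, State 4=360.
Option 1 regrets: 10, 40, 50, 170 → max 170
Option 2 regrets: 70, 360, 100, 90 → max 360
Option 3 regrets: 0, 360, 0, 130 → max 360
Option 4 regrets: 40, 30, 290, 10 → max 290
Option 5 regrets: 220, 0, 250, 360 → max 360
Option 6 regrets: 190, 350, 40, 0 → max 350
Smallest max regret = 170 → Option 1.

Option 1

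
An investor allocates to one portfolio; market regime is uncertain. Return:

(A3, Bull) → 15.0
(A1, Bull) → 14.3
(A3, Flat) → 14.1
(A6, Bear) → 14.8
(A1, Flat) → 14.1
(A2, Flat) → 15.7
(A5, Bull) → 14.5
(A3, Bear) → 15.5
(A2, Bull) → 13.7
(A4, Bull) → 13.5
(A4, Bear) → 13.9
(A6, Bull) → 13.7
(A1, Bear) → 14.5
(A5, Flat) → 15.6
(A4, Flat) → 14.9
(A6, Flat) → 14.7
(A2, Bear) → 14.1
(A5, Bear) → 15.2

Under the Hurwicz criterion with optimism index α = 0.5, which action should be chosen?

A1: 0.5·14.5 + 0.5·14.1 = 14.3
A2: 0.5·15.7 + 0.5·13.7 = 14.7
A3: 0.5·15.5 + 0.5·14.1 = 14.8
A4: 0.5·14.9 + 0.5·13.5 = 14.2
A5: 0.5·15.6 + 0.5·14.5 = 15.05
A6: 0.5·14.8 + 0.5·13.7 = 14.25
Highest Hurwicz score = 15.05 → A5.

A5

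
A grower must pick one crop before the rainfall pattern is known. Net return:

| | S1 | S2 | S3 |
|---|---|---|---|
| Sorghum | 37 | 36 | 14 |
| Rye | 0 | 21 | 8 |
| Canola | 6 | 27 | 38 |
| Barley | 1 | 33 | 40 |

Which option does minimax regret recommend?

Sorghum

Column bests: S1=37, S2=36, S3=40.
Sorghum regrets: 0, 0, 26 → max 26
Rye regrets: 37, 15, 32 → max 37
Canola regrets: 31, 9, 2 → max 31
Barley regrets: 36, 3, 0 → max 36
Smallest max regret = 26 → Sorghum.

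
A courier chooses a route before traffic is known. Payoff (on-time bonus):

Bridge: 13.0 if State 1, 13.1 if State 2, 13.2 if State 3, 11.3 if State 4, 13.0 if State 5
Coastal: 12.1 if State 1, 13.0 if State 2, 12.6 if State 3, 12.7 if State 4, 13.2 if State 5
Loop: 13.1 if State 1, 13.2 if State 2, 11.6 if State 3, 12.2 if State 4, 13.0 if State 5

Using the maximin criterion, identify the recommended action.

Row minima: Bridge=11.3, Coastal=12.1, Loop=11.6
Best worst-case = 12.1 → Coastal.

Coastal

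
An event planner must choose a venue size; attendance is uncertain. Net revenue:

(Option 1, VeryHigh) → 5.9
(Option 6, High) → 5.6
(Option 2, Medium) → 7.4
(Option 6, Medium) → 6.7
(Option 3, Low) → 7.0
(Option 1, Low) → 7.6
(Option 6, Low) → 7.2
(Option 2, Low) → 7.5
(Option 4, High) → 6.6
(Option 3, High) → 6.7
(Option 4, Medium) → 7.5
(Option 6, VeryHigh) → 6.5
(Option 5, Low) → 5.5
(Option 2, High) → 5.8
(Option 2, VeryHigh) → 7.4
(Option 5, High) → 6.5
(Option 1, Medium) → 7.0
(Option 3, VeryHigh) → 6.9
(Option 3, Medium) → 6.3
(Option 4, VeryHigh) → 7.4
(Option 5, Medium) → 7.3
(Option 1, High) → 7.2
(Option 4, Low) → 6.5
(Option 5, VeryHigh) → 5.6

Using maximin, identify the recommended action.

Option 4

Row minima: Option 1=5.9, Option 2=5.8, Option 3=6.3, Option 4=6.5, Option 5=5.5, Option 6=5.6
Best worst-case = 6.5 → Option 4.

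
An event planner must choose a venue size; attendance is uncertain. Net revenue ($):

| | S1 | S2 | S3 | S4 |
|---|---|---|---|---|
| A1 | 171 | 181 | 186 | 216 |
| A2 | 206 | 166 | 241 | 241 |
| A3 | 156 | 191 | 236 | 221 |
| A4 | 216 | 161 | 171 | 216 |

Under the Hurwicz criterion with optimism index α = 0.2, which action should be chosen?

A2

A1: 0.2·216 + 0.8·171 = 180
A2: 0.2·241 + 0.8·166 = 181
A3: 0.2·236 + 0.8·156 = 172
A4: 0.2·216 + 0.8·161 = 172
Highest Hurwicz score = 181 → A2.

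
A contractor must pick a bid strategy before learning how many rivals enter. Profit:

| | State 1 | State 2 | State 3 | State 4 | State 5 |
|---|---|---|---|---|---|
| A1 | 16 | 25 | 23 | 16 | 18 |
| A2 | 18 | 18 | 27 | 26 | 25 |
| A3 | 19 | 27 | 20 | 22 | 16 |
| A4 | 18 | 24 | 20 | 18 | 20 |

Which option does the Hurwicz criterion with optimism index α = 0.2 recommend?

A2

A1: 0.2·25 + 0.8·16 = 17.8
A2: 0.2·27 + 0.8·18 = 19.8
A3: 0.2·27 + 0.8·16 = 18.2
A4: 0.2·24 + 0.8·18 = 19.2
Highest Hurwicz score = 19.8 → A2.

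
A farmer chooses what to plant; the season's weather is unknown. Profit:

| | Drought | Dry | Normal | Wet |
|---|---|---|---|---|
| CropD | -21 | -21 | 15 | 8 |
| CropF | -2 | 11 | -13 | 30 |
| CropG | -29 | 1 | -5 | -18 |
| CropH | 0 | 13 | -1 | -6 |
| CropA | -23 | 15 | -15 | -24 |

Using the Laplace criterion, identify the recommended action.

CropF

Row averages: CropD=-4.75, CropF=6.5, CropG=-12.75, CropH=1.5, CropA=-11.75
Highest average = 6.5 → CropF.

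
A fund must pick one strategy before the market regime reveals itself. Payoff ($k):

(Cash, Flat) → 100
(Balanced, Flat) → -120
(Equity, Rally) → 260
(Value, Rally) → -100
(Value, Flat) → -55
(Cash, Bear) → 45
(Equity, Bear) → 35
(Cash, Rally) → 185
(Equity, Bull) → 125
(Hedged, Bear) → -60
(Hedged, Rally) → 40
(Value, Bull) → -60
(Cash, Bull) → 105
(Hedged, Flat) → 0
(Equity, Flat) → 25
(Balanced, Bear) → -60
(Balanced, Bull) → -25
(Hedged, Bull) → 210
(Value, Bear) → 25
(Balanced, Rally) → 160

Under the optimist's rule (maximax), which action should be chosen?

Row maxima: Hedged=210, Equity=260, Balanced=160, Value=25, Cash=185
Best best-case = 260 → Equity.

Equity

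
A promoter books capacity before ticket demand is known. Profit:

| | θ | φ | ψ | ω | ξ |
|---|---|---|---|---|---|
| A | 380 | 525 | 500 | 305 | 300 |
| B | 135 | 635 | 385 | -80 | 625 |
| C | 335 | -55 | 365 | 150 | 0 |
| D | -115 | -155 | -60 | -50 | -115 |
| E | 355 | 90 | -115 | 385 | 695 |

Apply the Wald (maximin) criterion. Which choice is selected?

Row minima: A=300, B=-80, C=-55, D=-155, E=-115
Best worst-case = 300 → A.

A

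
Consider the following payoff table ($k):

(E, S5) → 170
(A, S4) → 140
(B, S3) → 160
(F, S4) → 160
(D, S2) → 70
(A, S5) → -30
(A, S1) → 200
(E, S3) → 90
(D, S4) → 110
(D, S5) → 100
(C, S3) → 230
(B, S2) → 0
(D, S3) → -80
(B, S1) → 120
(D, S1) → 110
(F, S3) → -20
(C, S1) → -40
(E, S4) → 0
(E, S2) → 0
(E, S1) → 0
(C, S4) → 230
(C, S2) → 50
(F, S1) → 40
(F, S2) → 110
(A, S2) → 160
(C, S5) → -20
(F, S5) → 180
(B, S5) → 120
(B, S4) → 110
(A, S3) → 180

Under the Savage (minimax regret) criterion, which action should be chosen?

B

Column bests: S1=200, S2=160, S3=230, S4=230, S5=180.
A regrets: 0, 0, 50, 90, 210 → max 210
B regrets: 80, 160, 70, 120, 60 → max 160
C regrets: 240, 110, 0, 0, 200 → max 240
D regrets: 90, 90, 310, 120, 80 → max 310
E regrets: 200, 160, 140, 230, 10 → max 230
F regrets: 160, 50, 250, 70, 0 → max 250
Smallest max regret = 160 → B.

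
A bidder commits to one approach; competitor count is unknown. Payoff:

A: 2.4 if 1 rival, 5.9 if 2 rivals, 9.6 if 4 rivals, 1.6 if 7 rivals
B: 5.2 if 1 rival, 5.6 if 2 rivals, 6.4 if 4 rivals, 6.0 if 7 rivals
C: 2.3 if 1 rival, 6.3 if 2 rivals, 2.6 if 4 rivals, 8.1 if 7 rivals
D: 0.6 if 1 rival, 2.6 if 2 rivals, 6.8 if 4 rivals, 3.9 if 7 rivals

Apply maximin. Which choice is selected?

B

Row minima: A=1.6, B=5.2, C=2.3, D=0.6
Best worst-case = 5.2 → B.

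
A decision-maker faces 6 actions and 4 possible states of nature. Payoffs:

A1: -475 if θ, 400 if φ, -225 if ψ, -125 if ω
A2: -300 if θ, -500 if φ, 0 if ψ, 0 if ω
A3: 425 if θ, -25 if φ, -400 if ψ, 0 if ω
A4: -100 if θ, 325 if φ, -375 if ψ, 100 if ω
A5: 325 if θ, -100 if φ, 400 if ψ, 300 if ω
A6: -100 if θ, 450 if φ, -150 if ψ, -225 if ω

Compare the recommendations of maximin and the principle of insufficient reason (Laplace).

Row minima: A1=-475, A2=-500, A3=-400, A4=-375, A5=-100, A6=-225
Best worst-case = -100 → A5.
Row averages: A1=-106.25, A2=-200, A3=0, A4=-12.5, A5=231.25, A6=-6.25
Highest average = 231.25 → A5.

maximin → A5; laplace → A5 (agree)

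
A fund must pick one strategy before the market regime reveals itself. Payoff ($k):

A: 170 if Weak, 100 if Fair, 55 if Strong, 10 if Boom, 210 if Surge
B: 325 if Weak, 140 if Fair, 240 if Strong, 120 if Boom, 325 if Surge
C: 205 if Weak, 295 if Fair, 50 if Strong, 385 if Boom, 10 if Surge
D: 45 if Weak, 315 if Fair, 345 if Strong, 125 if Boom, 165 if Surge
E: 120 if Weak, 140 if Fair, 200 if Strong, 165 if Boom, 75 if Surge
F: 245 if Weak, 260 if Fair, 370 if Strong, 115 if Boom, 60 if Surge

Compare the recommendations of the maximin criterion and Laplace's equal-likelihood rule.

Row minima: A=10, B=120, C=10, D=45, E=75, F=60
Best worst-case = 120 → B.
Row averages: A=109, B=230, C=189, D=199, E=140, F=210
Highest average = 230 → B.

maximin → B; laplace → B (agree)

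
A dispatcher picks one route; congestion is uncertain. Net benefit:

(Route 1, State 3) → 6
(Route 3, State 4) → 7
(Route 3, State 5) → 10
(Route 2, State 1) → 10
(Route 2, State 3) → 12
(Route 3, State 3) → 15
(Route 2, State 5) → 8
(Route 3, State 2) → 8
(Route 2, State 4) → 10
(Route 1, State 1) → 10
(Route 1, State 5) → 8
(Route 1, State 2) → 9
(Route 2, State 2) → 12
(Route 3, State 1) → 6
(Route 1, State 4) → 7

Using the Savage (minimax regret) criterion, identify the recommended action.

Route 2

Column bests: State 1=10, State 2=12, State 3=15, State 4=10, State 5=10.
Route 1 regrets: 0, 3, 9, 3, 2 → max 9
Route 2 regrets: 0, 0, 3, 0, 2 → max 3
Route 3 regrets: 4, 4, 0, 3, 0 → max 4
Smallest max regret = 3 → Route 2.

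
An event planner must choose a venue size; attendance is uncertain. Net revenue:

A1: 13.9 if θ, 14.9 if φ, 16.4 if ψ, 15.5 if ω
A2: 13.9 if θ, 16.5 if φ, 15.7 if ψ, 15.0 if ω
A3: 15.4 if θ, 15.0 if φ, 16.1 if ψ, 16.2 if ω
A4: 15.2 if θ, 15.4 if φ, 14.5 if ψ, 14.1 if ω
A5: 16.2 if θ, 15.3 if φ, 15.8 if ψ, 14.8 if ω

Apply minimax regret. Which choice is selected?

A5

Column bests: θ=16.2, φ=16.5, ψ=16.4, ω=16.2.
A1 regrets: 2.3, 1.6, 0.0, 0.7 → max 2.3
A2 regrets: 2.3, 0.0, 0.7, 1.2 → max 2.3
A3 regrets: 0.8, 1.5, 0.3, 0.0 → max 1.5
A4 regrets: 1.0, 1.1, 1.9, 2.1 → max 2.1
A5 regrets: 0.0, 1.2, 0.6, 1.4 → max 1.4
Smallest max regret = 1.4 → A5.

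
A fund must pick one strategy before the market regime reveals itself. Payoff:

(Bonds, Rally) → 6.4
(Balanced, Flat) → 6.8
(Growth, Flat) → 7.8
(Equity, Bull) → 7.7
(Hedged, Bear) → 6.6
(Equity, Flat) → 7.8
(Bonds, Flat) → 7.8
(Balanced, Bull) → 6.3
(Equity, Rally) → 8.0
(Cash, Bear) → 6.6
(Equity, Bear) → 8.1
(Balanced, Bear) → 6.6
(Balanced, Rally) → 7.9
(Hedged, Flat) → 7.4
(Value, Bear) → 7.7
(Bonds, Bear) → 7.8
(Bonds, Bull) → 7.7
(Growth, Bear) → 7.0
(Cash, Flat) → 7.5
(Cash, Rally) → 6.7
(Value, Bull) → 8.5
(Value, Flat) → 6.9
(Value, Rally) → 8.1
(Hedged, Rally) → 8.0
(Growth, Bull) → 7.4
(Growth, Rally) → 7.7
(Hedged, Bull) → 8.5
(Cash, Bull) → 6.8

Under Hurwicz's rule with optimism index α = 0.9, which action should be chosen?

Value

Balanced: 0.9·7.9 + 0.1·6.3 = 7.74
Cash: 0.9·7.5 + 0.1·6.6 = 7.41
Value: 0.9·8.5 + 0.1·6.9 = 8.34
Growth: 0.9·7.8 + 0.1·7.0 = 7.72
Hedged: 0.9·8.5 + 0.1·6.6 = 8.31
Bonds: 0.9·7.8 + 0.1·6.4 = 7.66
Equity: 0.9·8.1 + 0.1·7.7 = 8.06
Highest Hurwicz score = 8.34 → Value.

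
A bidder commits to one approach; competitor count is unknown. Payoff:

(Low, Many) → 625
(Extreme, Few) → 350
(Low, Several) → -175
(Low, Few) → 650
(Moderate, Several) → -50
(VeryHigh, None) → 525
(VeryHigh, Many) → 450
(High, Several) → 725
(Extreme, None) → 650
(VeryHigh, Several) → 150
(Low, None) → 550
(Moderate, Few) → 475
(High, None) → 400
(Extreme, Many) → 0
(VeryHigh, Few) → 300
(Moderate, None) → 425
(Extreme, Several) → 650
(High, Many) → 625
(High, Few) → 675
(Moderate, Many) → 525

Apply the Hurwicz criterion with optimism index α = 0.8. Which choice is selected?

High

Low: 0.8·650 + 0.2·(-175) = 485
Moderate: 0.8·525 + 0.2·(-50) = 410
High: 0.8·725 + 0.2·400 = 660
VeryHigh: 0.8·525 + 0.2·150 = 450
Extreme: 0.8·650 + 0.2·0 = 520
Highest Hurwicz score = 660 → High.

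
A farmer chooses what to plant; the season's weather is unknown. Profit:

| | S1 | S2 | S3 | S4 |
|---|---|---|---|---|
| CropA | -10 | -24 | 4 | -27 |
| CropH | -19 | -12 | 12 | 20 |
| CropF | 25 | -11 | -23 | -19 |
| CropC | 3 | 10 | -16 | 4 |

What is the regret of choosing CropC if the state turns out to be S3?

28

Best payoff under S3 is 12.
Regret = 12 − (-16) = 28.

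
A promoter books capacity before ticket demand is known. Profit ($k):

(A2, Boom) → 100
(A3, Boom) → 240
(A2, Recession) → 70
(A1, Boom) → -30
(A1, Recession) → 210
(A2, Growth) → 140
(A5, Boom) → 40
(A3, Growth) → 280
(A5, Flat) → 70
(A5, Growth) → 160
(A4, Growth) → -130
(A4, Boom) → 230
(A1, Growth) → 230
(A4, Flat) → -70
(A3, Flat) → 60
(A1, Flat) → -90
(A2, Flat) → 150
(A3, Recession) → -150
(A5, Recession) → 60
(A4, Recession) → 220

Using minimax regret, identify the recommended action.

A2

Column bests: Recession=220, Flat=150, Growth=280, Boom=240.
A1 regrets: 10, 240, 50, 270 → max 270
A2 regrets: 150, 0, 140, 140 → max 150
A3 regrets: 370, 90, 0, 0 → max 370
A4 regrets: 0, 220, 410, 10 → max 410
A5 regrets: 160, 80, 120, 200 → max 200
Smallest max regret = 150 → A2.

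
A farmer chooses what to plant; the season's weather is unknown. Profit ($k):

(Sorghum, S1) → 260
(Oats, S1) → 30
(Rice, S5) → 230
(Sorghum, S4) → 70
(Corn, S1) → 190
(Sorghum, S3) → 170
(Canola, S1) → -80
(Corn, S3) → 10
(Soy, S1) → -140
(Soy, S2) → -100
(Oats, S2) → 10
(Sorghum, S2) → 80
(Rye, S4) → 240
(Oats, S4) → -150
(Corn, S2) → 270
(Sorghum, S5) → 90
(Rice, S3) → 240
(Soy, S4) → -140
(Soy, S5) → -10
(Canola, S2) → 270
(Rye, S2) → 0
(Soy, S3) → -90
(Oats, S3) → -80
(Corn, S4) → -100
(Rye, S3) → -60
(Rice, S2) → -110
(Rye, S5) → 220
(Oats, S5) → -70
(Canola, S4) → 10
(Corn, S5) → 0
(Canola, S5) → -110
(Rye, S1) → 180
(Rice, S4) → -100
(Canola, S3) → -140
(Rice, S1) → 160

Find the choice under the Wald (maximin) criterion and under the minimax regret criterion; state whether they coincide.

maximin → Sorghum; minimax regret → Sorghum (agree)

Row minima: Oats=-150, Rice=-110, Corn=-100, Rye=-60, Sorghum=70, Soy=-140, Canola=-140
Best worst-case = 70 → Sorghum.
Column bests: S1=260, S2=270, S3=240, S4=240, S5=230.
Oats regrets: 230, 260, 320, 390, 300 → max 390
Rice regrets: 100, 380, 0, 340, 0 → max 380
Corn regrets: 70, 0, 230, 340, 230 → max 340
Rye regrets: 80, 270, 300, 0, 10 → max 300
Sorghum regrets: 0, 190, 70, 170, 140 → max 190
Soy regrets: 400, 370, 330, 380, 240 → max 400
Canola regrets: 340, 0, 380, 230, 340 → max 380
Smallest max regret = 190 → Sorghum.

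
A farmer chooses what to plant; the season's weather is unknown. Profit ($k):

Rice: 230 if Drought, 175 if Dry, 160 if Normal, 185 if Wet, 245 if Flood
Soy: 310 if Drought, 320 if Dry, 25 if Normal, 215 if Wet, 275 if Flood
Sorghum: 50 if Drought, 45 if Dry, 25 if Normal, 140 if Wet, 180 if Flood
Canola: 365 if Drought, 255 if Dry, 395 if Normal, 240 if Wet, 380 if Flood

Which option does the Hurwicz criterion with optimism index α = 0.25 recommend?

Canola

Rice: 0.25·245 + 0.75·160 = 181.25
Soy: 0.25·320 + 0.75·25 = 98.75
Sorghum: 0.25·180 + 0.75·25 = 63.75
Canola: 0.25·395 + 0.75·240 = 278.75
Highest Hurwicz score = 278.75 → Canola.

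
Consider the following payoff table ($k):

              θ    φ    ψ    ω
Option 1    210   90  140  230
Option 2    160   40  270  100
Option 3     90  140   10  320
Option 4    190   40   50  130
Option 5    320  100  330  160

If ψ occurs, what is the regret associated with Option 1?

190

Best payoff under ψ is 330.
Regret = 330 − 140 = 190.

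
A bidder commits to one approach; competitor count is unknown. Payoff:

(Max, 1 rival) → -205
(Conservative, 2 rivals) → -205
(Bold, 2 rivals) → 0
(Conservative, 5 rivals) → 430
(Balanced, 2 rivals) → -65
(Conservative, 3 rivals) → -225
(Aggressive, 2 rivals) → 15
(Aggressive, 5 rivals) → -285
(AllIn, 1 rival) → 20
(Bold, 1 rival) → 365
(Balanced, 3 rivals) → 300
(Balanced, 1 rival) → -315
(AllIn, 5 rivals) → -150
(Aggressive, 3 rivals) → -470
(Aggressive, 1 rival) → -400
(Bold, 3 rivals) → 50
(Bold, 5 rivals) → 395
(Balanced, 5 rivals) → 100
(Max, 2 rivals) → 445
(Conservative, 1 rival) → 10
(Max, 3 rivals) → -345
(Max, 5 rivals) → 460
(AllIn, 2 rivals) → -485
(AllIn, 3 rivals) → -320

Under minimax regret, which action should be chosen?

Bold

Column bests: 1 rival=365, 2 rivals=445, 3 rivals=300, 5 rivals=460.
Conservative regrets: 355, 650, 525, 30 → max 650
Balanced regrets: 680, 510, 0, 360 → max 680
Aggressive regrets: 765, 430, 770, 745 → max 770
Bold regrets: 0, 445, 250, 65 → max 445
AllIn regrets: 345, 930, 620, 610 → max 930
Max regrets: 570, 0, 645, 0 → max 645
Smallest max regret = 445 → Bold.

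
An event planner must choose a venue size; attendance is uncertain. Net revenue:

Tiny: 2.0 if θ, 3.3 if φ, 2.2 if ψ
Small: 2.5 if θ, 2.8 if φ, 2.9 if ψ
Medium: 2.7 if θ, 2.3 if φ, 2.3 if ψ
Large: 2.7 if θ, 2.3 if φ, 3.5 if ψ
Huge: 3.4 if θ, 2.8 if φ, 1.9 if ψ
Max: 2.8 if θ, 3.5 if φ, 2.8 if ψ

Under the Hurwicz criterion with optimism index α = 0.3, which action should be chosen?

Tiny: 0.3·3.3 + 0.7·2.0 = 2.39
Small: 0.3·2.9 + 0.7·2.5 = 2.62
Medium: 0.3·2.7 + 0.7·2.3 = 2.42
Large: 0.3·3.5 + 0.7·2.3 = 2.66
Huge: 0.3·3.4 + 0.7·1.9 = 2.35
Max: 0.3·3.5 + 0.7·2.8 = 3.01
Highest Hurwicz score = 3.01 → Max.

Max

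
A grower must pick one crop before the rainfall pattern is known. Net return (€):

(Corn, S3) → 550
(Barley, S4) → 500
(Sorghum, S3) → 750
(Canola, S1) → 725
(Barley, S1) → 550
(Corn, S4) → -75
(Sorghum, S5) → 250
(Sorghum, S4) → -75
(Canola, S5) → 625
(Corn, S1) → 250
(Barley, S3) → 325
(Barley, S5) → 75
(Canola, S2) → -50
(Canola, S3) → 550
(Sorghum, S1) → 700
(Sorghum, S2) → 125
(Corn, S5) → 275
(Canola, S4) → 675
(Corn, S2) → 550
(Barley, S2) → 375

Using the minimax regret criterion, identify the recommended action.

Column bests: S1=725, S2=550, S3=750, S4=675, S5=625.
Canola regrets: 0, 600, 200, 0, 0 → max 600
Sorghum regrets: 25, 425, 0, 750, 375 → max 750
Barley regrets: 175, 175, 425, 175, 550 → max 550
Corn regrets: 475, 0, 200, 750, 350 → max 750
Smallest max regret = 550 → Barley.

Barley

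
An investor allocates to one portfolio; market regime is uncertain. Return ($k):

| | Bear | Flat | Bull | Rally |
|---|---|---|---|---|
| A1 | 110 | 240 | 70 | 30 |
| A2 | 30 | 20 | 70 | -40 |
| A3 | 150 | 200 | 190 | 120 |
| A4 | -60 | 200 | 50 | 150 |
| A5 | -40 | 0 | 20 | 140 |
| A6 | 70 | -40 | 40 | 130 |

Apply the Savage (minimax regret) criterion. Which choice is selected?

Column bests: Bear=150, Flat=240, Bull=190, Rally=150.
A1 regrets: 40, 0, 120, 120 → max 120
A2 regrets: 120, 220, 120, 190 → max 220
A3 regrets: 0, 40, 0, 30 → max 40
A4 regrets: 210, 40, 140, 0 → max 210
A5 regrets: 190, 240, 170, 10 → max 240
A6 regrets: 80, 280, 150, 20 → max 280
Smallest max regret = 40 → A3.

A3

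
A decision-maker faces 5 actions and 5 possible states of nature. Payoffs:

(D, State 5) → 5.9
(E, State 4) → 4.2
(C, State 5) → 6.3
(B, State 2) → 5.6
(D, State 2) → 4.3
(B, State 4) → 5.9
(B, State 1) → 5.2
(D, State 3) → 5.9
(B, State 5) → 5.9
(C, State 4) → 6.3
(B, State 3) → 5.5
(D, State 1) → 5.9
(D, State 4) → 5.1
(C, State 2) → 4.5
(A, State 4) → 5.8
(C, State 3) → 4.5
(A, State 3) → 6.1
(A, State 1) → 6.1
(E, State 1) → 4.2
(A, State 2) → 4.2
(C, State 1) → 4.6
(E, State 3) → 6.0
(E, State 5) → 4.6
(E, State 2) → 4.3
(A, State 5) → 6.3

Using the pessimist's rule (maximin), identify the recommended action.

Row minima: A=4.2, B=5.2, C=4.5, D=4.3, E=4.2
Best worst-case = 5.2 → B.

B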